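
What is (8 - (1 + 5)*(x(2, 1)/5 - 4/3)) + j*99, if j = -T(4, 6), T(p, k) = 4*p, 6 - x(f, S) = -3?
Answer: -7894/5 ≈ -1578.8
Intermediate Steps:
x(f, S) = 9 (x(f, S) = 6 - 1*(-3) = 6 + 3 = 9)
j = -16 (j = -4*4 = -1*16 = -16)
(8 - (1 + 5)*(x(2, 1)/5 - 4/3)) + j*99 = (8 - (1 + 5)*(9/5 - 4/3)) - 16*99 = (8 - 6*(9*(⅕) - 4*⅓)) - 1584 = (8 - 6*(9/5 - 4/3)) - 1584 = (8 - 6*7/15) - 1584 = (8 - 1*14/5) - 1584 = (8 - 14/5) - 1584 = 26/5 - 1584 = -7894/5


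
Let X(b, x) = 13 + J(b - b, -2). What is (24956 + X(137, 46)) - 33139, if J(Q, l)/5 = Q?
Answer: -8170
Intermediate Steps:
J(Q, l) = 5*Q
X(b, x) = 13 (X(b, x) = 13 + 5*(b - b) = 13 + 5*0 = 13 + 0 = 13)
(24956 + X(137, 46)) - 33139 = (24956 + 13) - 33139 = 24969 - 33139 = -8170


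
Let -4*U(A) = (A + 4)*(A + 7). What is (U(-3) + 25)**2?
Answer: 576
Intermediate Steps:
U(A) = -(4 + A)*(7 + A)/4 (U(A) = -(A + 4)*(A + 7)/4 = -(4 + A)*(7 + A)/4)
(U(-3) + 25)**2 = ((-7 - 11/4*(-3) - 1/4*(-3)**2) + 25)**2 = ((-7 + 33/4 - 1/4*9) + 25)**2 = ((-7 + 33/4 - 9/4) + 25)**2 = (-1 + 25)**2 = 24**2 = 576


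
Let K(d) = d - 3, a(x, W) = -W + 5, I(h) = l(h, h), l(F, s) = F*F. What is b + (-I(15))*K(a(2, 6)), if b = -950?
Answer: -50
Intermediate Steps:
l(F, s) = F²
I(h) = h²
a(x, W) = 5 - W
K(d) = -3 + d
b + (-I(15))*K(a(2, 6)) = -950 + (-1*15²)*(-3 + (5 - 1*6)) = -950 + (-1*225)*(-3 + (5 - 6)) = -950 - 225*(-3 - 1) = -950 - 225*(-4) = -950 + 900 = -50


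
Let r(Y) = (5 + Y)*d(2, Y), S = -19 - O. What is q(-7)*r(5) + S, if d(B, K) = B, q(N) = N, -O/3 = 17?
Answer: -108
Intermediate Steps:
O = -51 (O = -3*17 = -51)
S = 32 (S = -19 - 1*(-51) = -19 + 51 = 32)
r(Y) = 10 + 2*Y (r(Y) = (5 + Y)*2 = 10 + 2*Y)
q(-7)*r(5) + S = -7*(10 + 2*5) + 32 = -7*(10 + 10) + 32 = -7*20 + 32 = -140 + 32 = -108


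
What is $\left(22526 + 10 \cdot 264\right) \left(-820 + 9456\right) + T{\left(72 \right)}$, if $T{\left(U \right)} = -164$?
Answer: $217333412$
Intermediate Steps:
$\left(22526 + 10 \cdot 264\right) \left(-820 + 9456\right) + T{\left(72 \right)} = \left(22526 + 10 \cdot 264\right) \left(-820 + 9456\right) - 164 = \left(22526 + 2640\right) 8636 - 164 = 25166 \cdot 8636 - 164 = 217333576 - 164 = 217333412$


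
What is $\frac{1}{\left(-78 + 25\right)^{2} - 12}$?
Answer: $\frac{1}{2797} \approx 0.00035753$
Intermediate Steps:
$\frac{1}{\left(-78 + 25\right)^{2} - 12} = \frac{1}{\left(-53\right)^{2} - 12} = \frac{1}{2809 - 12} = \frac{1}{2797}$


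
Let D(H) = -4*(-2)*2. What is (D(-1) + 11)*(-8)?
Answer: -216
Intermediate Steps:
D(H) = 16 (D(H) = 8*2 = 16)
(D(-1) + 11)*(-8) = (16 + 11)*(-8) = 27*(-8) = -216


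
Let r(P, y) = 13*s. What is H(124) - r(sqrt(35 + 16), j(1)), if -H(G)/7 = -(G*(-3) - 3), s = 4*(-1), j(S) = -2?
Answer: -2573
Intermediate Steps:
s = -4
H(G) = -21 - 21*G (H(G) = -(-7)*(G*(-3) - 3) = -(-7)*(-3*G - 3) = -(-7)*(-3 - 3*G) = -7*(3 + 3*G) = -21 - 21*G)
r(P, y) = -52 (r(P, y) = 13*(-4) = -52)
H(124) - r(sqrt(35 + 16), j(1)) = (-21 - 21*124) - 1*(-52) = (-21 - 2604) + 52 = -2625 + 52 = -2573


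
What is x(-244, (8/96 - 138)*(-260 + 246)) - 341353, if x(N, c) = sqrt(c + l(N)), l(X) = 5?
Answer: -341353 + sqrt(69690)/6 ≈ -3.4131e+5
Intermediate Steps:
x(N, c) = sqrt(5 + c) (x(N, c) = sqrt(c + 5) = sqrt(5 + c))
x(-244, (8/96 - 138)*(-260 + 246)) - 341353 = sqrt(5 + (8/96 - 138)*(-260 + 246)) - 341353 = sqrt(5 + (8*(1/96) - 138)*(-14)) - 341353 = sqrt(5 + (1/12 - 138)*(-14)) - 341353 = sqrt(5 - 1655/12*(-14)) - 341353 = sqrt(5 + 11585/6) - 341353 = sqrt(11615/6) - 341353 = sqrt(69690)/6 - 341353 = -341353 + sqrt(69690)/6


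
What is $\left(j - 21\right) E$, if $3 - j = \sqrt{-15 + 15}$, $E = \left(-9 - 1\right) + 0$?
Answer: $180$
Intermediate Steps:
$E = -10$ ($E = -10 + 0 = -10$)
$j = 3$ ($j = 3 - \sqrt{-15 + 15} = 3 - \sqrt{0} = 3 - 0 = 3 + 0 = 3$)
$\left(j - 21\right) E = \left(3 - 21\right) \left(-10\right) = \left(-18\right) \left(-10\right) = 180$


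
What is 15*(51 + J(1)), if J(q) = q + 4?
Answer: 840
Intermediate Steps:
J(q) = 4 + q
15*(51 + J(1)) = 15*(51 + (4 + 1)) = 15*(51 + 5) = 15*56 = 840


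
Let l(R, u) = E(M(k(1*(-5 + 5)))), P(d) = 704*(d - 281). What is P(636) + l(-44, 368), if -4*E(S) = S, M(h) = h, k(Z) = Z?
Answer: 249920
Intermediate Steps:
P(d) = -197824 + 704*d (P(d) = 704*(-281 + d) = -197824 + 704*d)
E(S) = -S/4
l(R, u) = 0 (l(R, u) = -(-5 + 5)/4 = -0/4 = -1/4*0 = 0)
P(636) + l(-44, 368) = (-197824 + 704*636) + 0 = (-197824 + 447744) + 0 = 249920 + 0 = 249920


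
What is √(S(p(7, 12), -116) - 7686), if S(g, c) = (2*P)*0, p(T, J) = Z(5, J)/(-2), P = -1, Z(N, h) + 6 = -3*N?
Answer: 3*I*√854 ≈ 87.67*I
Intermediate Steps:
Z(N, h) = -6 - 3*N
p(T, J) = 21/2 (p(T, J) = (-6 - 3*5)/(-2) = (-6 - 15)*(-½) = -21*(-½) = 21/2)
S(g, c) = 0 (S(g, c) = (2*(-1))*0 = -2*0 = 0)
√(S(p(7, 12), -116) - 7686) = √(0 - 7686) = √(-7686) = 3*I*√854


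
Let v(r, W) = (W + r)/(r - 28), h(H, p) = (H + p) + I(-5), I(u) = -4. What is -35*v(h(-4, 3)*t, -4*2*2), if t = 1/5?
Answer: -595/29 ≈ -20.517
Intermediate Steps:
t = ⅕ ≈ 0.20000
h(H, p) = -4 + H + p (h(H, p) = (H + p) - 4 = -4 + H + p)
v(r, W) = (W + r)/(-28 + r)
-35*v(h(-4, 3)*t, -4*2*2) = -35*(-4*2*2 + (-4 - 4 + 3)*(⅕))/(-28 + (-4 - 4 + 3)*(⅕)) = -35*(-8*2 - 5*⅕)/(-28 - 5*⅕) = -35*(-16 - 1)/(-28 - 1) = -35*(-17)/(-29) = -(-35)*(-17)/29 = -35*17/29 = -595/29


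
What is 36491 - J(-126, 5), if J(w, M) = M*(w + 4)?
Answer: 37101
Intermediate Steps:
J(w, M) = M*(4 + w)
36491 - J(-126, 5) = 36491 - 5*(4 - 126) = 36491 - 5*(-122) = 36491 - 1*(-610) = 36491 + 610 = 37101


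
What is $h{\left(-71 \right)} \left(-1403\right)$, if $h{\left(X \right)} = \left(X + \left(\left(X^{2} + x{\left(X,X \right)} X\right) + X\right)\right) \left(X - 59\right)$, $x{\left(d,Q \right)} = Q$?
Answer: $1812956600$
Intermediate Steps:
$h{\left(X \right)} = \left(-59 + X\right) \left(2 X + 2 X^{2}\right)$ ($h{\left(X \right)} = \left(X + \left(\left(X^{2} + X X\right) + X\right)\right) \left(X - 59\right) = \left(X + \left(\left(X^{2} + X^{2}\right) + X\right)\right) \left(-59 + X\right) = \left(X + \left(2 X^{2} + X\right)\right) \left(-59 + X\right) = \left(X + \left(X + 2 X^{2}\right)\right) \left(-59 + X\right) = \left(2 X + 2 X^{2}\right) \left(-59 + X\right) = \left(-59 + X\right) \left(2 X + 2 X^{2}\right)$)
$h{\left(-71 \right)} \left(-1403\right) = 2 \left(-71\right) \left(-59 + \left(-71\right)^{2} - -4118\right) \left(-1403\right) = 2 \left(-71\right) \left(-59 + 5041 + 4118\right) \left(-1403\right) = 2 \left(-71\right) 9100 \left(-1403\right) = \left(-1292200\right) \left(-1403\right) = 1812956600$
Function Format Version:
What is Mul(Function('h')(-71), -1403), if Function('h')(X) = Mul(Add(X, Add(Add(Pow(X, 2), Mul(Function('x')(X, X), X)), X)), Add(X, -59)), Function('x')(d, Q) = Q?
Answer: 1812956600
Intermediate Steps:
Function('h')(X) = Mul(Add(-59, X), Add(Mul(2, X), Mul(2, Pow(X, 2)))) (Function('h')(X) = Mul(Add(X, Add(Add(Pow(X, 2), Mul(X, X)), X)), Add(X, -59)) = Mul(Add(X, Add(Add(Pow(X, 2), Pow(X, 2)), X)), Add(-59, X)) = Mul(Add(X, Add(Mul(2, Pow(X, 2)), X)), Add(-59, X)) = Mul(Add(X, Add(X, Mul(2, Pow(X, 2)))), Add(-59, X)) = Mul(Add(Mul(2, X), Mul(2, Pow(X, 2))), Add(-59, X)) = Mul(Add(-59, X), Add(Mul(2, X), Mul(2, Pow(X, 2)))))
Mul(Function('h')(-71), -1403) = Mul(Mul(2, -71, Add(-59, Pow(-71, 2), Mul(-58, -71))), -1403) = Mul(Mul(2, -71, Add(-59, 5041, 4118)), -1403) = Mul(Mul(2, -71, 9100), -1403) = Mul(-1292200, -1403) = 1812956600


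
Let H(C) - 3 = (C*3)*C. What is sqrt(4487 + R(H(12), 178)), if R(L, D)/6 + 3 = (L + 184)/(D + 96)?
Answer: sqrt(84133070)/137 ≈ 66.952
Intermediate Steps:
H(C) = 3 + 3*C**2 (H(C) = 3 + (C*3)*C = 3 + (3*C)*C = 3 + 3*C**2)
R(L, D) = -18 + 6*(184 + L)/(96 + D) (R(L, D) = -18 + 6*((L + 184)/(D + 96)) = -18 + 6*((184 + L)/(96 + D)) = -18 + 6*(184 + L)/(96 + D))
sqrt(4487 + R(H(12), 178)) = sqrt(4487 + 6*(-104 + (3 + 3*12**2) - 3*178)/(96 + 178)) = sqrt(4487 + 6*(-104 + (3 + 3*144) - 534)/274) = sqrt(4487 + 6*(1/274)*(-104 + (3 + 432) - 534)) = sqrt(4487 + 6*(1/274)*(-104 + 435 - 534)) = sqrt(4487 + 6*(1/274)*(-203)) = sqrt(4487 - 609/137) = sqrt(614110/137) = sqrt(84133070)/137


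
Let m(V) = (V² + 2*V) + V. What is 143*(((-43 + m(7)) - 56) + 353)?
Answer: 46332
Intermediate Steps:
m(V) = V² + 3*V
143*(((-43 + m(7)) - 56) + 353) = 143*(((-43 + 7*(3 + 7)) - 56) + 353) = 143*(((-43 + 7*10) - 56) + 353) = 143*(((-43 + 70) - 56) + 353) = 143*((27 - 56) + 353) = 143*(-29 + 353) = 143*324 = 46332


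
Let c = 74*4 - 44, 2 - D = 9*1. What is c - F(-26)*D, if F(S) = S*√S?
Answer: 252 - 182*I*√26 ≈ 252.0 - 928.02*I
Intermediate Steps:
D = -7 (D = 2 - 9 = -7)
F(S) = S^(3/2)
c = 252 (c = 296 - 44 = 252)
c - F(-26)*D = 252 - (-26)^(3/2)*(-7) = 252 - (-26*I*√26)*(-7) = 252 - 182*I*√26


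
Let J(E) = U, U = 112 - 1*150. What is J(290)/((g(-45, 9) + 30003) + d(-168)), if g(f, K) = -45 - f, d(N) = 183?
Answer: -19/15093 ≈ -0.0012589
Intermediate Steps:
U = -38 (U = 112 - 150 = -38)
J(E) = -38
J(290)/((g(-45, 9) + 30003) + d(-168)) = -38/(((-45 - 1*(-45)) + 30003) + 183) = -38/(((-45 + 45) + 30003) + 183) = -38/((0 + 30003) + 183) = -38/(30003 + 183) = -38/30186 = -38*1/30186 = -19/15093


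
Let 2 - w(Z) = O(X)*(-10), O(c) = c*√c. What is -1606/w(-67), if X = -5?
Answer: -803/3126 - 20075*I*√5/3126 ≈ -0.25688 - 14.36*I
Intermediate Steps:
O(c) = c^(3/2)
w(Z) = 2 - 50*I*√5 (w(Z) = 2 - (-5)^(3/2)*(-10) = 2 - (-5*I*√5)*(-10) = 2 - 50*I*√5)
-1606/w(-67) = -1606/(2 - 50*I*√5)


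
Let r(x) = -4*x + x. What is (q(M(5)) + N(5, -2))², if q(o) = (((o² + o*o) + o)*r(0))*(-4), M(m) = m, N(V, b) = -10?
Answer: 100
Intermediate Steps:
r(x) = -3*x
q(o) = 0 (q(o) = (((o² + o*o) + o)*(-3*0))*(-4) = (((o² + o²) + o)*0)*(-4) = ((2*o² + o)*0)*(-4) = ((o + 2*o²)*0)*(-4) = 0*(-4) = 0)
(q(M(5)) + N(5, -2))² = (0 - 10)² = (-10)² = 100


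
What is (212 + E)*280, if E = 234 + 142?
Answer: 164640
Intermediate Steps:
E = 376
(212 + E)*280 = (212 + 376)*280 = 588*280 = 164640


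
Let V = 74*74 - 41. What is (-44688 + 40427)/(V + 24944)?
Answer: -4261/30379 ≈ -0.14026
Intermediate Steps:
V = 5435 (V = 5476 - 41 = 5435)
(-44688 + 40427)/(V + 24944) = (-44688 + 40427)/(5435 + 24944) = -4261/30379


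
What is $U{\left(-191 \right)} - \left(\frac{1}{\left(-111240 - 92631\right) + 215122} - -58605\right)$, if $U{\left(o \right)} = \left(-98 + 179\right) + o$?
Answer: $- \frac{660602466}{11251} \approx -58715.0$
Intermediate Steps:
$U{\left(o \right)} = 81 + o$
$U{\left(-191 \right)} - \left(\frac{1}{\left(-111240 - 92631\right) + 215122} - -58605\right) = \left(81 - 191\right) - \left(\frac{1}{\left(-111240 - 92631\right) + 215122} - -58605\right) = -110 - \left(\frac{1}{\left(-111240 - 92631\right) + 215122} + 58605\right) = -110 - \left(\frac{1}{-203871 + 215122} + 58605\right) = -110 - \left(\frac{1}{11251} + 58605\right) = -110 - \frac{659364856}{11251} = - \frac{660602466}{11251}$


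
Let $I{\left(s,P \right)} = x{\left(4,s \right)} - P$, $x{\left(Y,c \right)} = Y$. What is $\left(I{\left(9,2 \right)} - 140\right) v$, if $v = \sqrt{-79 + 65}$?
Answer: $- 138 i \sqrt{14} \approx - 516.35 i$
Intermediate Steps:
$v = i \sqrt{14}$ ($v = \sqrt{-14} = i \sqrt{14} \approx 3.7417 i$)
$I{\left(s,P \right)} = 4 - P$
$\left(I{\left(9,2 \right)} - 140\right) v = \left(\left(4 - 2\right) - 140\right) i \sqrt{14} = \left(2 - 140\right) i \sqrt{14} = - 138 i \sqrt{14}$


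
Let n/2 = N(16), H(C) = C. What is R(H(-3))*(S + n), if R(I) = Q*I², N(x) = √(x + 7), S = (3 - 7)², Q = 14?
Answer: 2016 + 252*√23 ≈ 3224.6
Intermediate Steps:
S = 16 (S = (-4)² = 16)
N(x) = √(7 + x)
n = 2*√23 (n = 2*√(7 + 16) = 2*√23 ≈ 9.5917)
R(I) = 14*I²
R(H(-3))*(S + n) = (14*(-3)²)*(16 + 2*√23) = (14*9)*(16 + 2*√23) = 126*(16 + 2*√23) = 2016 + 252*√23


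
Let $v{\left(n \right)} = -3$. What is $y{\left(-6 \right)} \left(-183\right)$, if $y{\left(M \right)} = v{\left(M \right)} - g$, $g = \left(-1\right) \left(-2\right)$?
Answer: $915$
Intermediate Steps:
$g = 2$
$y{\left(M \right)} = -5$ ($y{\left(M \right)} = -3 - 2 = -5$)
$y{\left(-6 \right)} \left(-183\right) = \left(-5\right) \left(-183\right) = 915$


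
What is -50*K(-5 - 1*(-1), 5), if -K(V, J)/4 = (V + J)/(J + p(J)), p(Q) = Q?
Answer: 20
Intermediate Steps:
K(V, J) = -2*(J + V)/J (K(V, J) = -4*(V + J)/(J + J) = -4*(J + V)/(2*J) = -4*(J + V)*1/(2*J) = -2*(J + V)/J)
-50*K(-5 - 1*(-1), 5) = -50*(-2 - 2*(-5 - 1*(-1))/5) = -50*(-2 - 2*(-5 + 1)*1/5) = -50*(-2 - 2*(-4)*1/5) = -50*(-2 + 8/5) = -50*(-2/5) = 20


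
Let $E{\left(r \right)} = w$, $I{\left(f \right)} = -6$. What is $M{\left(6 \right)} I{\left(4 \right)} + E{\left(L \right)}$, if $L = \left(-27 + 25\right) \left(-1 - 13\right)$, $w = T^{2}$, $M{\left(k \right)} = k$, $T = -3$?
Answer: $-27$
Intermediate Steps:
$w = 9$ ($w = \left(-3\right)^{2} = 9$)
$L = 28$ ($L = \left(-2\right) \left(-14\right) = 28$)
$E{\left(r \right)} = 9$
$M{\left(6 \right)} I{\left(4 \right)} + E{\left(L \right)} = 6 \left(-6\right) + 9 = -36 + 9 = -27$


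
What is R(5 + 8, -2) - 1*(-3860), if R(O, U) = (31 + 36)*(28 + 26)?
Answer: 7478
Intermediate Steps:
R(O, U) = 3618 (R(O, U) = 67*54 = 3618)
R(5 + 8, -2) - 1*(-3860) = 3618 - 1*(-3860) = 3618 + 3860 = 7478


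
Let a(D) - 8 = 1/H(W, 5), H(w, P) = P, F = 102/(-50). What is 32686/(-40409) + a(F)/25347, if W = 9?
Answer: -243576673/301249095 ≈ -0.80856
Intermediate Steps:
F = -51/25 (F = 102*(-1/50) = -51/25 ≈ -2.0400)
a(D) = 41/5 (a(D) = 8 + 1/5 = 8 + ⅕ = 41/5)
32686/(-40409) + a(F)/25347 = 32686/(-40409) + (41/5)/25347 = 32686*(-1/40409) + (41/5)*(1/25347) = -32686/40409 + 41/126735 = -243576673/301249095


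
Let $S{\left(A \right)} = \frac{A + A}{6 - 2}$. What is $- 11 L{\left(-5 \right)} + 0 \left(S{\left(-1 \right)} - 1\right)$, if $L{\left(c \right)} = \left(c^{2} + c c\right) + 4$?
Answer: $-594$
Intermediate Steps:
$L{\left(c \right)} = 4 + 2 c^{2}$ ($L{\left(c \right)} = \left(c^{2} + c^{2}\right) + 4 = 2 c^{2} + 4 = 4 + 2 c^{2}$)
$S{\left(A \right)} = \frac{A}{2}$ ($S{\left(A \right)} = \frac{2 A}{4} = 2 A \frac{1}{4} = \frac{A}{2}$)
$- 11 L{\left(-5 \right)} + 0 \left(S{\left(-1 \right)} - 1\right) = - 11 \left(4 + 2 \left(-5\right)^{2}\right) + 0 \left(\frac{1}{2} \left(-1\right) - 1\right) = - 11 \left(4 + 2 \cdot 25\right) + 0 \left(- \frac{1}{2} - 1\right) = - 11 \left(4 + 50\right) + 0 \left(- \frac{3}{2}\right) = \left(-11\right) 54 + 0 = -594 + 0 = -594$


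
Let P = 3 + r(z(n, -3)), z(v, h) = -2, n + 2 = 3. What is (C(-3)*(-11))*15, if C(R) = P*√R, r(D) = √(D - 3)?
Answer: 165*√15 - 495*I*√3 ≈ 639.04 - 857.37*I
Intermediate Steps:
n = 1 (n = -2 + 3 = 1)
r(D) = √(-3 + D)
P = 3 + I*√5 (P = 3 + √(-3 - 2) = 3 + √(-5) = 3 + I*√5 ≈ 3.0 + 2.2361*I)
C(R) = √R*(3 + I*√5) (C(R) = (3 + I*√5)*√R = √R*(3 + I*√5))
(C(-3)*(-11))*15 = ((√(-3)*(3 + I*√5))*(-11))*15 = (((I*√3)*(3 + I*√5))*(-11))*15 = ((I*√3*(3 + I*√5))*(-11))*15 = -11*I*√3*(3 + I*√5)*15 = -165*I*√3*(3 + I*√5)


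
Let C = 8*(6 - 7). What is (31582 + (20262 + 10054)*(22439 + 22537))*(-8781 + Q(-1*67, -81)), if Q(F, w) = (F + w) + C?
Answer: -12185813970126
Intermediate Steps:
C = -8 (C = 8*(-1) = -8)
Q(F, w) = -8 + F + w (Q(F, w) = (F + w) - 8 = -8 + F + w)
(31582 + (20262 + 10054)*(22439 + 22537))*(-8781 + Q(-1*67, -81)) = (31582 + (20262 + 10054)*(22439 + 22537))*(-8781 + (-8 - 1*67 - 81)) = (31582 + 30316*44976)*(-8781 + (-8 - 67 - 81)) = (31582 + 1363492416)*(-8781 - 156) = 1363523998*(-8937) = -12185813970126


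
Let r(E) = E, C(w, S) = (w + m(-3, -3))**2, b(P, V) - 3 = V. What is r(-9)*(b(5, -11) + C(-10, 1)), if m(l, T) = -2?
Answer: -1224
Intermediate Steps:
b(P, V) = 3 + V
C(w, S) = (-2 + w)**2 (C(w, S) = (w - 2)**2 = (-2 + w)**2)
r(-9)*(b(5, -11) + C(-10, 1)) = -9*((3 - 11) + (-2 - 10)**2) = -9*(-8 + (-12)**2) = -9*(-8 + 144) = -9*136 = -1224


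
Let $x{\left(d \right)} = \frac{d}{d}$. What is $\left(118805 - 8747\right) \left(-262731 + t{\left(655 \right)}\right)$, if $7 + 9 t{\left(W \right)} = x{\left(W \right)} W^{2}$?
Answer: $-23669330282$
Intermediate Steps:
$x{\left(d \right)} = 1$
$t{\left(W \right)} = - \frac{7}{9} + \frac{W^{2}}{9}$ ($t{\left(W \right)} = - \frac{7}{9} + \frac{1 W^{2}}{9} = - \frac{7}{9} + \frac{W^{2}}{9}$)
$\left(118805 - 8747\right) \left(-262731 + t{\left(655 \right)}\right) = \left(118805 - 8747\right) \left(-262731 - \left(\frac{7}{9} - \frac{655^{2}}{9}\right)\right) = 110058 \left(-262731 + \left(- \frac{7}{9} + \frac{1}{9} \cdot 429025\right)\right) = 110058 \left(-262731 + \left(- \frac{7}{9} + \frac{429025}{9}\right)\right) = 110058 \left(-262731 + \frac{143006}{3}\right) = 110058 \left(- \frac{645187}{3}\right) = -23669330282$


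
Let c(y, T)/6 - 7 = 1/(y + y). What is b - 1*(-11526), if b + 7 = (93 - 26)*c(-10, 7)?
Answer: 143129/10 ≈ 14313.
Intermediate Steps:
c(y, T) = 42 + 3/y (c(y, T) = 42 + 6/(y + y) = 42 + 6/((2*y)) = 42 + 6*(1/(2*y)) = 42 + 3/y)
b = 27869/10 (b = -7 + (93 - 26)*(42 + 3/(-10)) = -7 + 67*(42 + 3*(-⅒)) = -7 + 67*(42 - 3/10) = -7 + 67*(417/10) = -7 + 27939/10 = 27869/10 ≈ 2786.9)
b - 1*(-11526) = 27869/10 - 1*(-11526) = 27869/10 + 11526 = 143129/10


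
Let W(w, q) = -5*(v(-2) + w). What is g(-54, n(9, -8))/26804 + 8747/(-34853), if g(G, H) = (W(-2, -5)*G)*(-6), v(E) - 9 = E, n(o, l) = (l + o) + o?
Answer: -129190972/233549953 ≈ -0.55316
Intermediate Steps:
n(o, l) = l + 2*o
v(E) = 9 + E
W(w, q) = -35 - 5*w (W(w, q) = -5*((9 - 2) + w) = -5*(7 + w) = -35 - 5*w)
g(G, H) = 150*G (g(G, H) = ((-35 - 5*(-2))*G)*(-6) = ((-35 + 10)*G)*(-6) = -25*G*(-6) = 150*G)
g(-54, n(9, -8))/26804 + 8747/(-34853) = (150*(-54))/26804 + 8747/(-34853) = -8100*1/26804 + 8747*(-1/34853) = -2025/6701 - 8747/34853 = -129190972/233549953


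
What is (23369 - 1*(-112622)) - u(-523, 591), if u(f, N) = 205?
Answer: 135786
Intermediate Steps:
(23369 - 1*(-112622)) - u(-523, 591) = (23369 - 1*(-112622)) - 1*205 = (23369 + 112622) - 205 = 135991 - 205 = 135786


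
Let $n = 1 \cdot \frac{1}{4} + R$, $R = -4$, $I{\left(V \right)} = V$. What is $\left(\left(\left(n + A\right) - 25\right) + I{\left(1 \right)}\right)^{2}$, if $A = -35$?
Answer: $\frac{63001}{16} \approx 3937.6$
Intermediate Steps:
$n = - \frac{15}{4}$ ($n = 1 \cdot \frac{1}{4} - 4 = \frac{1}{4} - 4 = - \frac{15}{4} \approx -3.75$)
$\left(\left(\left(n + A\right) - 25\right) + I{\left(1 \right)}\right)^{2} = \left(\left(\left(- \frac{15}{4} - 35\right) - 25\right) + 1\right)^{2} = \left(\left(- \frac{155}{4} - 25\right) + 1\right)^{2} = \left(- \frac{255}{4} + 1\right)^{2} = \left(- \frac{251}{4}\right)^{2} = \frac{63001}{16}$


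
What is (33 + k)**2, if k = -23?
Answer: 100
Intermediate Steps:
(33 + k)**2 = (33 - 23)**2 = 10**2 = 100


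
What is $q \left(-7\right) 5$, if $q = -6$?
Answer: $210$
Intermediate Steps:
$q \left(-7\right) 5 = \left(-6\right) \left(-7\right) 5 = 42 \cdot 5 = 210$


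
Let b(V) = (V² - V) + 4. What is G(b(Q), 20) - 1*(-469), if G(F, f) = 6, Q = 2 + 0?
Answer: 475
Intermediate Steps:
Q = 2
b(V) = 4 + V² - V
G(b(Q), 20) - 1*(-469) = 6 - 1*(-469) = 6 + 469 = 475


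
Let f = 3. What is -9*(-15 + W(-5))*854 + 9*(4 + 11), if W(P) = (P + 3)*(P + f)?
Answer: 84681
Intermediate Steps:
W(P) = (3 + P)² (W(P) = (P + 3)*(P + 3) = (3 + P)*(3 + P) = (3 + P)²)
-9*(-15 + W(-5))*854 + 9*(4 + 11) = -9*(-15 + (9 + (-5)² + 6*(-5)))*854 + 9*(4 + 11) = -9*(-15 + (9 + 25 - 30))*854 + 9*15 = -9*(-15 + 4)*854 + 135 = -9*(-11)*854 + 135 = 99*854 + 135 = 84546 + 135 = 84681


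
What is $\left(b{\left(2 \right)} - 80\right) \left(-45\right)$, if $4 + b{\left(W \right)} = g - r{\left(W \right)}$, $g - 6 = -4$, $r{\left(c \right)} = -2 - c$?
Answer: $3510$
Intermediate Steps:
$g = 2$ ($g = 6 - 4 = 2$)
$b{\left(W \right)} = W$ ($b{\left(W \right)} = -4 - \left(-4 - W\right) = -4 + \left(2 + \left(2 + W\right)\right) = -4 + \left(4 + W\right) = W$)
$\left(b{\left(2 \right)} - 80\right) \left(-45\right) = \left(2 - 80\right) \left(-45\right) = \left(-78\right) \left(-45\right) = 3510$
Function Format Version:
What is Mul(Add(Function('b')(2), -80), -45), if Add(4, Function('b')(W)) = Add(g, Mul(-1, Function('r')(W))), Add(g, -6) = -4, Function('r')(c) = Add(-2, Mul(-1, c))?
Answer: 3510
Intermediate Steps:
g = 2 (g = Add(6, -4) = 2)
Function('b')(W) = W (Function('b')(W) = Add(-4, Add(2, Mul(-1, Add(-2, Mul(-1, W))))) = Add(-4, Add(2, Add(2, W))) = Add(-4, Add(4, W)) = W)
Mul(Add(Function('b')(2), -80), -45) = Mul(Add(2, -80), -45) = Mul(-78, -45) = 3510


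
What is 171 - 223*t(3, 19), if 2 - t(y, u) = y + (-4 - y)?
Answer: -1167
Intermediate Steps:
t(y, u) = 6 (t(y, u) = 2 - (y + (-4 - y)) = 2 - 1*(-4) = 2 + 4 = 6)
171 - 223*t(3, 19) = 171 - 223*6 = 171 - 1338 = -1167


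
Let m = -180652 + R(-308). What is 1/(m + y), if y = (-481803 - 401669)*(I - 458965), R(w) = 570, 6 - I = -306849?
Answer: 1/134384745838 ≈ 7.4413e-12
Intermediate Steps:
I = 306855 (I = 6 - 1*(-306849) = 6 + 306849 = 306855)
y = 134384925920 (y = (-481803 - 401669)*(306855 - 458965) = -883472*(-152110) = 134384925920)
m = -180082 (m = -180652 + 570 = -180082)
1/(m + y) = 1/(-180082 + 134384925920) = 1/134384745838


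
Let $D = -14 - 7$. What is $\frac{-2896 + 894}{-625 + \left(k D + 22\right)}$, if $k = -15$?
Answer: $\frac{1001}{144} \approx 6.9514$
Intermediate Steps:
$D = -21$ ($D = -14 - 7 = -21$)
$\frac{-2896 + 894}{-625 + \left(k D + 22\right)} = \frac{-2896 + 894}{-625 + \left(\left(-15\right) \left(-21\right) + 22\right)} = - \frac{2002}{-625 + \left(315 + 22\right)} = - \frac{2002}{-625 + 337} = - \frac{2002}{-288} = \left(-2002\right) \left(- \frac{1}{288}\right) = \frac{1001}{144}$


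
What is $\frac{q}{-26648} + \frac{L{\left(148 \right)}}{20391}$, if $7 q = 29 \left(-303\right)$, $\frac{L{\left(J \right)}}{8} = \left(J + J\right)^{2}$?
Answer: $\frac{18703925875}{543379368} \approx 34.422$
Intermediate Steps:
$L{\left(J \right)} = 32 J^{2}$ ($L{\left(J \right)} = 8 \left(J + J\right)^{2} = 8 \left(2 J\right)^{2} = 8 \cdot 4 J^{2} = 32 J^{2}$)
$q = - \frac{8787}{7}$ ($q = \frac{29 \left(-303\right)}{7} = \frac{1}{7} \left(-8787\right) = - \frac{8787}{7} \approx -1255.3$)
$\frac{q}{-26648} + \frac{L{\left(148 \right)}}{20391} = - \frac{8787}{7 \left(-26648\right)} + \frac{32 \cdot 148^{2}}{20391} = \left(- \frac{8787}{7}\right) \left(- \frac{1}{26648}\right) + 32 \cdot 21904 \cdot \frac{1}{20391} = \frac{8787}{186536} + 700928 \cdot \frac{1}{20391} = \frac{8787}{186536} + \frac{700928}{20391} = \frac{18703925875}{543379368}$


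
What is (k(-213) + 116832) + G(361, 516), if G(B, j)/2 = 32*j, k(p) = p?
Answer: 149643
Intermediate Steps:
G(B, j) = 64*j (G(B, j) = 2*(32*j) = 64*j)
(k(-213) + 116832) + G(361, 516) = (-213 + 116832) + 64*516 = 116619 + 33024 = 149643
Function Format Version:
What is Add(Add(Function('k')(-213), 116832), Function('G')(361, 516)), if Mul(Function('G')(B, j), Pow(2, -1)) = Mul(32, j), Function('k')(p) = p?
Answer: 149643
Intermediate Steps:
Function('G')(B, j) = Mul(64, j) (Function('G')(B, j) = Mul(2, Mul(32, j)) = Mul(64, j))
Add(Add(Function('k')(-213), 116832), Function('G')(361, 516)) = Add(Add(-213, 116832), Mul(64, 516)) = Add(116619, 33024) = 149643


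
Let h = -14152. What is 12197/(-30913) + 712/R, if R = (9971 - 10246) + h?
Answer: -197976175/445981851 ≈ -0.44391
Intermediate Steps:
R = -14427 (R = (9971 - 10246) - 14152 = -275 - 14152 = -14427)
12197/(-30913) + 712/R = 12197/(-30913) + 712/(-14427) = 12197*(-1/30913) + 712*(-1/14427) = -12197/30913 - 712/14427 = -197976175/445981851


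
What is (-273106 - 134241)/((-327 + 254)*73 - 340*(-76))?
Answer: -407347/20511 ≈ -19.860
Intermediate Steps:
(-273106 - 134241)/((-327 + 254)*73 - 340*(-76)) = -407347/(-73*73 + 25840) = -407347/(-5329 + 25840) = -407347/20511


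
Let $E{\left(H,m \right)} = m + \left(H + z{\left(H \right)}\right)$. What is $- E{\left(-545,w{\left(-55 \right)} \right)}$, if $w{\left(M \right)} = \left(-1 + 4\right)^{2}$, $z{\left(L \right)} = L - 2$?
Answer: $1083$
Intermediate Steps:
$z{\left(L \right)} = -2 + L$ ($z{\left(L \right)} = L - 2 = -2 + L$)
$w{\left(M \right)} = 9$ ($w{\left(M \right)} = 3^{2} = 9$)
$E{\left(H,m \right)} = -2 + m + 2 H$ ($E{\left(H,m \right)} = m + \left(H + \left(-2 + H\right)\right) = m + \left(-2 + 2 H\right) = -2 + m + 2 H$)
$- E{\left(-545,w{\left(-55 \right)} \right)} = - (-2 + 9 + 2 \left(-545\right)) = - (-2 + 9 - 1090) = \left(-1\right) \left(-1083\right) = 1083$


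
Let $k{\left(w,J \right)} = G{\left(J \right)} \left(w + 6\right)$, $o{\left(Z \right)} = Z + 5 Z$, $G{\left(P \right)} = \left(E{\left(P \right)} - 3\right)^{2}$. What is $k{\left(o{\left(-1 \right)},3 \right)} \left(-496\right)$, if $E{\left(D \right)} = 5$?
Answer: $0$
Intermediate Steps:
$G{\left(P \right)} = 4$ ($G{\left(P \right)} = \left(5 - 3\right)^{2} = 2^{2} = 4$)
$o{\left(Z \right)} = 6 Z$
$k{\left(w,J \right)} = 24 + 4 w$ ($k{\left(w,J \right)} = 4 \left(w + 6\right) = 4 \left(6 + w\right) = 24 + 4 w$)
$k{\left(o{\left(-1 \right)},3 \right)} \left(-496\right) = \left(24 + 4 \cdot 6 \left(-1\right)\right) \left(-496\right) = \left(24 + 4 \left(-6\right)\right) \left(-496\right) = \left(24 - 24\right) \left(-496\right) = 0 \left(-496\right) = 0$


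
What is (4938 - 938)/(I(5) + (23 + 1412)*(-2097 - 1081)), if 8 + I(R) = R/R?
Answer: -4000/4560437 ≈ -0.00087711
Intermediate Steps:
I(R) = -7 (I(R) = -8 + R/R = -8 + 1 = -7)
(4938 - 938)/(I(5) + (23 + 1412)*(-2097 - 1081)) = (4938 - 938)/(-7 + (23 + 1412)*(-2097 - 1081)) = 4000/(-7 + 1435*(-3178)) = 4000/(-7 - 4560430) = 4000/(-4560437) = 4000*(-1/4560437) = -4000/4560437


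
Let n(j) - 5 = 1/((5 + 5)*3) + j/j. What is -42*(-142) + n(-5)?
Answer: 179101/30 ≈ 5970.0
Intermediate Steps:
n(j) = 181/30 (n(j) = 5 + (1/((5 + 5)*3) + j/j) = 5 + ((⅓)/10 + 1) = 5 + ((⅒)*(⅓) + 1) = 5 + (1/30 + 1) = 5 + 31/30 = 181/30)
-42*(-142) + n(-5) = -42*(-142) + 181/30 = 5964 + 181/30 = 179101/30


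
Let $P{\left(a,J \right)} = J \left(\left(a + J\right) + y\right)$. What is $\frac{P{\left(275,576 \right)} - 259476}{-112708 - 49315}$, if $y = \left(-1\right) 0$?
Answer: $- \frac{230700}{162023} \approx -1.4239$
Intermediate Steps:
$y = 0$
$P{\left(a,J \right)} = J \left(J + a\right)$ ($P{\left(a,J \right)} = J \left(\left(a + J\right) + 0\right) = J \left(\left(J + a\right) + 0\right) = J \left(J + a\right)$)
$\frac{P{\left(275,576 \right)} - 259476}{-112708 - 49315} = \frac{576 \left(576 + 275\right) - 259476}{-112708 - 49315} = \frac{576 \cdot 851 - 259476}{-162023} = \left(490176 - 259476\right) \left(- \frac{1}{162023}\right) = 230700 \left(- \frac{1}{162023}\right) = - \frac{230700}{162023}$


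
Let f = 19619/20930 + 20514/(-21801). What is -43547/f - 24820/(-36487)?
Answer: 62173636591190/5144667 ≈ 1.2085e+7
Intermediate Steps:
f = -141/39130 (f = 19619*(1/20930) + 20514*(-1/21801) = 853/910 - 526/559 = -141/39130 ≈ -0.0036034)
-43547/f - 24820/(-36487) = -43547/(-141/39130) - 24820/(-36487) = -43547*(-39130/141) - 24820*(-1/36487) = 1703994110/141 + 24820/36487 = 62173636591190/5144667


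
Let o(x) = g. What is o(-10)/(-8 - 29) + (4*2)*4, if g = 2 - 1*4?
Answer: 1186/37 ≈ 32.054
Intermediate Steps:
g = -2 (g = 2 - 4 = -2)
o(x) = -2
o(-10)/(-8 - 29) + (4*2)*4 = -2/(-8 - 29) + (4*2)*4 = -2/(-37) + 8*4 = -1/37*(-2) + 32 = 2/37 + 32 = 1186/37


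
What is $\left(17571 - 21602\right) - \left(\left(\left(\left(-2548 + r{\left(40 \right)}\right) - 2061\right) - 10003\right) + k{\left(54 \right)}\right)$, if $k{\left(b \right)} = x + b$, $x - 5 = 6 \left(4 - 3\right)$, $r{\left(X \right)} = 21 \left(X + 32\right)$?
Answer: $9004$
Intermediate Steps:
$r{\left(X \right)} = 672 + 21 X$ ($r{\left(X \right)} = 21 \left(32 + X\right) = 672 + 21 X$)
$x = 11$ ($x = 5 + 6 \left(4 - 3\right) = 5 + 6 \cdot 1 = 5 + 6 = 11$)
$k{\left(b \right)} = 11 + b$
$\left(17571 - 21602\right) - \left(\left(\left(\left(-2548 + r{\left(40 \right)}\right) - 2061\right) - 10003\right) + k{\left(54 \right)}\right) = \left(17571 - 21602\right) - \left(\left(\left(\left(-2548 + \left(672 + 21 \cdot 40\right)\right) - 2061\right) - 10003\right) + \left(11 + 54\right)\right) = -4031 - \left(\left(\left(\left(-2548 + \left(672 + 840\right)\right) - 2061\right) - 10003\right) + 65\right) = -4031 - \left(\left(\left(\left(-2548 + 1512\right) - 2061\right) - 10003\right) + 65\right) = -4031 - \left(\left(\left(-1036 - 2061\right) - 10003\right) + 65\right) = -4031 - \left(\left(-3097 - 10003\right) + 65\right) = -4031 - \left(-13100 + 65\right) = -4031 - -13035 = -4031 + 13035 = 9004$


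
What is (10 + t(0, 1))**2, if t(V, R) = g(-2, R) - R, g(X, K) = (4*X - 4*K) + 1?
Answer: 4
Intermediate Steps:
g(X, K) = 1 - 4*K + 4*X (g(X, K) = (-4*K + 4*X) + 1 = 1 - 4*K + 4*X)
t(V, R) = -7 - 5*R (t(V, R) = (1 - 4*R + 4*(-2)) - R = (1 - 4*R - 8) - R = (-7 - 4*R) - R = -7 - 5*R)
(10 + t(0, 1))**2 = (10 + (-7 - 5*1))**2 = (10 + (-7 - 5))**2 = (10 - 12)**2 = (-2)**2 = 4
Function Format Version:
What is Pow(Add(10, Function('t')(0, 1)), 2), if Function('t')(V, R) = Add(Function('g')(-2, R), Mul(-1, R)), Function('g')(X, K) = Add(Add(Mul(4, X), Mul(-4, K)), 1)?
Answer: 4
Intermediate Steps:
Function('g')(X, K) = Add(1, Mul(-4, K), Mul(4, X)) (Function('g')(X, K) = Add(Add(Mul(-4, K), Mul(4, X)), 1) = Add(1, Mul(-4, K), Mul(4, X)))
Function('t')(V, R) = Add(-7, Mul(-5, R)) (Function('t')(V, R) = Add(Add(1, Mul(-4, R), Mul(4, -2)), Mul(-1, R)) = Add(Add(1, Mul(-4, R), -8), Mul(-1, R)) = Add(Add(-7, Mul(-4, R)), Mul(-1, R)) = Add(-7, Mul(-5, R)))
Pow(Add(10, Function('t')(0, 1)), 2) = Pow(Add(10, Add(-7, Mul(-5, 1))), 2) = Pow(Add(10, Add(-7, -5)), 2) = Pow(Add(10, -12), 2) = Pow(-2, 2) = 4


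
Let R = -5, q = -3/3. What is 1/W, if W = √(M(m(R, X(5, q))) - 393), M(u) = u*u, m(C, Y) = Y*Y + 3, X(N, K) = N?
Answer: √391/391 ≈ 0.050572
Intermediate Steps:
q = -1 (q = -3*⅓ = -1)
m(C, Y) = 3 + Y² (m(C, Y) = Y² + 3 = 3 + Y²)
M(u) = u²
W = √391 (W = √((3 + 5²)² - 393) = √((3 + 25)² - 393) = √(28² - 393) = √(784 - 393) = √391 ≈ 19.774)
1/W = 1/(√391) = √391/391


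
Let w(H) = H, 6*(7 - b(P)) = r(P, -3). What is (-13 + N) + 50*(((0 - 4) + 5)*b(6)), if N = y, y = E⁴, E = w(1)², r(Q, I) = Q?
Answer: 288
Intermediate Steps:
b(P) = 7 - P/6
E = 1 (E = 1² = 1)
y = 1 (y = 1⁴ = 1)
N = 1
(-13 + N) + 50*(((0 - 4) + 5)*b(6)) = (-13 + 1) + 50*(((0 - 4) + 5)*(7 - ⅙*6)) = -12 + 50*((-4 + 5)*(7 - 1)) = -12 + 50*(1*6) = -12 + 50*6 = -12 + 300 = 288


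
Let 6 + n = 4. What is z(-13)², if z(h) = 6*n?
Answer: 144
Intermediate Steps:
n = -2 (n = -6 + 4 = -2)
z(h) = -12 (z(h) = 6*(-2) = -12)
z(-13)² = (-12)² = 144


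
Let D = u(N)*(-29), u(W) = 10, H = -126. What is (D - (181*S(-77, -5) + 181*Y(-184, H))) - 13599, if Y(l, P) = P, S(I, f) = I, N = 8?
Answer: 22854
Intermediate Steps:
D = -290 (D = 10*(-29) = -290)
(D - (181*S(-77, -5) + 181*Y(-184, H))) - 13599 = (-290 - 181/(1/(-77 - 126))) - 13599 = (-290 - 181/(1/(-203))) - 13599 = (-290 - 181/(-1/203)) - 13599 = (-290 - 181*(-203)) - 13599 = (-290 + 36743) - 13599 = 36453 - 13599 = 22854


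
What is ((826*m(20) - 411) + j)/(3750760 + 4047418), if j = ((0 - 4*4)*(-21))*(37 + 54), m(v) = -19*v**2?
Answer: -6247435/7798178 ≈ -0.80114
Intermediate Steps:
j = 30576 (j = ((0 - 16)*(-21))*91 = -16*(-21)*91 = 336*91 = 30576)
((826*m(20) - 411) + j)/(3750760 + 4047418) = ((826*(-19*20**2) - 411) + 30576)/(3750760 + 4047418) = ((826*(-19*400) - 411) + 30576)/7798178 = ((826*(-7600) - 411) + 30576)*(1/7798178) = ((-6277600 - 411) + 30576)*(1/7798178) = (-6278011 + 30576)*(1/7798178) = -6247435*1/7798178 = -6247435/7798178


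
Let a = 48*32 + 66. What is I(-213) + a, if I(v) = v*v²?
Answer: -9661995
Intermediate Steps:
I(v) = v³
a = 1602 (a = 1536 + 66 = 1602)
I(-213) + a = (-213)³ + 1602 = -9663597 + 1602 = -9661995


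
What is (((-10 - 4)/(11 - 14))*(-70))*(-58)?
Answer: 56840/3 ≈ 18947.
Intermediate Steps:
(((-10 - 4)/(11 - 14))*(-70))*(-58) = (-14/(-3)*(-70))*(-58) = (-14*(-1/3)*(-70))*(-58) = ((14/3)*(-70))*(-58) = -980/3*(-58) = 56840/3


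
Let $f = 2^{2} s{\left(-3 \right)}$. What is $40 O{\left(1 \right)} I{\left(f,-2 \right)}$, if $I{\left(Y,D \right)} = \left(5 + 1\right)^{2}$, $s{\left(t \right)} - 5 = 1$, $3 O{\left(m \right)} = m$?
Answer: $480$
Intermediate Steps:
$O{\left(m \right)} = \frac{m}{3}$
$s{\left(t \right)} = 6$ ($s{\left(t \right)} = 5 + 1 = 6$)
$f = 24$ ($f = 2^{2} \cdot 6 = 4 \cdot 6 = 24$)
$I{\left(Y,D \right)} = 36$ ($I{\left(Y,D \right)} = 6^{2} = 36$)
$40 O{\left(1 \right)} I{\left(f,-2 \right)} = 40 \cdot \frac{1}{3} \cdot 1 \cdot 36 = 40 \cdot \frac{1}{3} \cdot 36 = 40 \cdot 12 = 480$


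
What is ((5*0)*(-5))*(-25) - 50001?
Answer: -50001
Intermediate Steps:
((5*0)*(-5))*(-25) - 50001 = (0*(-5))*(-25) - 50001 = 0*(-25) - 50001 = 0 - 50001 = -50001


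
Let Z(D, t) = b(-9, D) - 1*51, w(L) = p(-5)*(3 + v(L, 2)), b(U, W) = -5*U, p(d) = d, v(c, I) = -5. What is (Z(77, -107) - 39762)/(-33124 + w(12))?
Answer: 6628/5519 ≈ 1.2009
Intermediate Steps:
w(L) = 10 (w(L) = -5*(3 - 5) = -5*(-2) = 10)
Z(D, t) = -6 (Z(D, t) = -5*(-9) - 1*51 = 45 - 51 = -6)
(Z(77, -107) - 39762)/(-33124 + w(12)) = (-6 - 39762)/(-33124 + 10) = -39768/(-33114) = -39768*(-1/33114) = 6628/5519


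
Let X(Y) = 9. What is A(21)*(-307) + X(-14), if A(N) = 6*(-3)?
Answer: 5535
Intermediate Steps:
A(N) = -18
A(21)*(-307) + X(-14) = -18*(-307) + 9 = 5526 + 9 = 5535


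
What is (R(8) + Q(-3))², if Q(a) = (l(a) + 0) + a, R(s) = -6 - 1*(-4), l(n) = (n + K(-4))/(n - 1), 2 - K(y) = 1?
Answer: 81/4 ≈ 20.250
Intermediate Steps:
K(y) = 1 (K(y) = 2 - 1*1 = 2 - 1 = 1)
l(n) = (1 + n)/(-1 + n) (l(n) = (n + 1)/(n - 1) = (1 + n)/(-1 + n))
R(s) = -2 (R(s) = -6 + 4 = -2)
Q(a) = a + (1 + a)/(-1 + a) (Q(a) = ((1 + a)/(-1 + a) + 0) + a = (1 + a)/(-1 + a) + a = a + (1 + a)/(-1 + a))
(R(8) + Q(-3))² = (-2 + (1 + (-3)²)/(-1 - 3))² = (-2 + (1 + 9)/(-4))² = (-2 - ¼*10)² = (-2 - 5/2)² = (-9/2)² = 81/4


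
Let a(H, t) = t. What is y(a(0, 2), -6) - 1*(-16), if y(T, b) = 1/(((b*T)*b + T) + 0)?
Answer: 1185/74 ≈ 16.014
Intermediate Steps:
y(T, b) = 1/(T + T*b²) (y(T, b) = 1/(((T*b)*b + T) + 0) = 1/((T*b² + T) + 0) = 1/((T + T*b²) + 0) = 1/(T + T*b²))
y(a(0, 2), -6) - 1*(-16) = 1/(2*(1 + (-6)²)) - 1*(-16) = 1/(2*(1 + 36)) + 16 = (½)/37 + 16 = (½)*(1/37) + 16 = 1/74 + 16 = 1185/74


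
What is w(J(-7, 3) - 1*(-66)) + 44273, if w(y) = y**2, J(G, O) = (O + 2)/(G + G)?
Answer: 9522069/196 ≈ 48582.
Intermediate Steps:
J(G, O) = (2 + O)/(2*G) (J(G, O) = (2 + O)/((2*G)) = (2 + O)*(1/(2*G)) = (2 + O)/(2*G))
w(J(-7, 3) - 1*(-66)) + 44273 = ((1/2)*(2 + 3)/(-7) - 1*(-66))**2 + 44273 = ((1/2)*(-1/7)*5 + 66)**2 + 44273 = (-5/14 + 66)**2 + 44273 = (919/14)**2 + 44273 = 844561/196 + 44273 = 9522069/196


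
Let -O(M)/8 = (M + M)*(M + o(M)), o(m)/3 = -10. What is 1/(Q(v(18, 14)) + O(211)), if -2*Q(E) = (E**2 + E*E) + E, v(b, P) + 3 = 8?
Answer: -2/1222167 ≈ -1.6364e-6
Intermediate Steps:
v(b, P) = 5 (v(b, P) = -3 + 8 = 5)
o(m) = -30 (o(m) = 3*(-10) = -30)
O(M) = -16*M*(-30 + M) (O(M) = -8*(M + M)*(M - 30) = -8*2*M*(-30 + M) = -16*M*(-30 + M))
Q(E) = -E**2 - E/2 (Q(E) = -((E**2 + E*E) + E)/2 = -((E**2 + E**2) + E)/2 = -(2*E**2 + E)/2 = -(E + 2*E**2)/2 = -E**2 - E/2)
1/(Q(v(18, 14)) + O(211)) = 1/(-1*5*(1/2 + 5) + 16*211*(30 - 1*211)) = 1/(-1*5*11/2 + 16*211*(30 - 211)) = 1/(-55/2 + 16*211*(-181)) = 1/(-55/2 - 611056) = 1/(-1222167/2) = -2/1222167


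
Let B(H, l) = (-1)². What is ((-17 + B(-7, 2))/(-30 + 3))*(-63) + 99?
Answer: 185/3 ≈ 61.667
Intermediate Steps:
B(H, l) = 1
((-17 + B(-7, 2))/(-30 + 3))*(-63) + 99 = ((-17 + 1)/(-30 + 3))*(-63) + 99 = -16/(-27)*(-63) + 99 = -16*(-1/27)*(-63) + 99 = (16/27)*(-63) + 99 = -112/3 + 99 = 185/3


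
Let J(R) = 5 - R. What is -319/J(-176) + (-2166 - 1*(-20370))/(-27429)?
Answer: -97925/40363 ≈ -2.4261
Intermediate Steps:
-319/J(-176) + (-2166 - 1*(-20370))/(-27429) = -319/(5 - 1*(-176)) + (-2166 - 1*(-20370))/(-27429) = -319/(5 + 176) + (-2166 + 20370)*(-1/27429) = -319/181 + 18204*(-1/27429) = -319*1/181 - 148/223 = -319/181 - 148/223 = -97925/40363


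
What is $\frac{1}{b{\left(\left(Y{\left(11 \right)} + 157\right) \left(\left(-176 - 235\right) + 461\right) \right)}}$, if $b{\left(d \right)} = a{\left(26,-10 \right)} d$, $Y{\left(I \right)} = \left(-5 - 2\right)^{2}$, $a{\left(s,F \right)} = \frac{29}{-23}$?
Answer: $- \frac{23}{298700} \approx -7.7 \cdot 10^{-5}$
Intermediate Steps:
$a{\left(s,F \right)} = - \frac{29}{23}$ ($a{\left(s,F \right)} = 29 \left(- \frac{1}{23}\right) = - \frac{29}{23}$)
$Y{\left(I \right)} = 49$ ($Y{\left(I \right)} = \left(-7\right)^{2} = 49$)
$b{\left(d \right)} = - \frac{29 d}{23}$
$\frac{1}{b{\left(\left(Y{\left(11 \right)} + 157\right) \left(\left(-176 - 235\right) + 461\right) \right)}} = \frac{1}{\left(- \frac{29}{23}\right) \left(49 + 157\right) \left(\left(-176 - 235\right) + 461\right)} = \frac{1}{\left(- \frac{29}{23}\right) 206 \left(-411 + 461\right)} = \frac{1}{\left(- \frac{29}{23}\right) 206 \cdot 50} = \frac{1}{\left(- \frac{29}{23}\right) 10300} = \frac{1}{- \frac{298700}{23}} = - \frac{23}{298700}$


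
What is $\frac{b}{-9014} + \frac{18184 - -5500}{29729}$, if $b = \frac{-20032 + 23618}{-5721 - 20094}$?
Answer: $\frac{88891748107}{111577928595} \approx 0.79668$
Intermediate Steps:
$b = - \frac{3586}{25815}$ ($b = \frac{3586}{-25815} = 3586 \left(- \frac{1}{25815}\right) = - \frac{3586}{25815} \approx -0.13891$)
$\frac{b}{-9014} + \frac{18184 - -5500}{29729} = - \frac{3586}{25815 \left(-9014\right)} + \frac{18184 - -5500}{29729} = \left(- \frac{3586}{25815}\right) \left(- \frac{1}{9014}\right) + \left(18184 + 5500\right) \frac{1}{29729} = \frac{1793}{116348205} + 23684 \cdot \frac{1}{29729} = \frac{1793}{116348205} + \frac{764}{959} = \frac{88891748107}{111577928595}$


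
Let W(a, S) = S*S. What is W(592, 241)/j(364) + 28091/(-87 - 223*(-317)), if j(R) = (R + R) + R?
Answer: 516428287/9637446 ≈ 53.586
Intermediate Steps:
W(a, S) = S**2
j(R) = 3*R (j(R) = 2*R + R = 3*R)
W(592, 241)/j(364) + 28091/(-87 - 223*(-317)) = 241**2/((3*364)) + 28091/(-87 - 223*(-317)) = 58081/1092 + 28091/(-87 + 70691) = 58081*(1/1092) + 28091/70604 = 58081/1092 + 28091*(1/70604) = 58081/1092 + 28091/70604 = 516428287/9637446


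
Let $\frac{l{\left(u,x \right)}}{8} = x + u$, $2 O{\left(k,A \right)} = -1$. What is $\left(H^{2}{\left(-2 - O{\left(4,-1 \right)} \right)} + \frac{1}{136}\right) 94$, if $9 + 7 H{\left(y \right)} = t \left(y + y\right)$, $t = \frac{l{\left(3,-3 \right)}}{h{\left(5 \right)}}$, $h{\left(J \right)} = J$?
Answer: $\frac{520055}{3332} \approx 156.08$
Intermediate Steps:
$O{\left(k,A \right)} = - \frac{1}{2}$ ($O{\left(k,A \right)} = \frac{1}{2} \left(-1\right) = - \frac{1}{2}$)
$l{\left(u,x \right)} = 8 u + 8 x$ ($l{\left(u,x \right)} = 8 \left(x + u\right) = 8 \left(u + x\right) = 8 u + 8 x$)
$t = 0$ ($t = \frac{8 \cdot 3 + 8 \left(-3\right)}{5} = \left(24 - 24\right) \frac{1}{5} = 0 \cdot \frac{1}{5} = 0$)
$H{\left(y \right)} = - \frac{9}{7}$ ($H{\left(y \right)} = - \frac{9}{7} + \frac{0 \left(y + y\right)}{7} = - \frac{9}{7} + \frac{0 \cdot 2 y}{7} = - \frac{9}{7} + \frac{1}{7} \cdot 0 = - \frac{9}{7} + 0 = - \frac{9}{7}$)
$\left(H^{2}{\left(-2 - O{\left(4,-1 \right)} \right)} + \frac{1}{136}\right) 94 = \left(\left(- \frac{9}{7}\right)^{2} + \frac{1}{136}\right) 94 = \left(\frac{81}{49} + \frac{1}{136}\right) 94 = \frac{11065}{6664} \cdot 94 = \frac{520055}{3332}$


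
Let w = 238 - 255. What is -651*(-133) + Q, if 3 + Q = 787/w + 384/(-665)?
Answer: 978257017/11305 ≈ 86533.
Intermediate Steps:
w = -17
Q = -563798/11305 (Q = -3 + (787/(-17) + 384/(-665)) = -3 + (787*(-1/17) + 384*(-1/665)) = -3 + (-787/17 - 384/665) = -3 - 529883/11305 = -563798/11305 ≈ -49.872)
-651*(-133) + Q = -651*(-133) - 563798/11305 = 86583 - 563798/11305 = 978257017/11305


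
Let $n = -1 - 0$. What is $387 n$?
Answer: $-387$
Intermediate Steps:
$n = -1$ ($n = -1 + 0 = -1$)
$387 n = 387 \left(-1\right) = -387$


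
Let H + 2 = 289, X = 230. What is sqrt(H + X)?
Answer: sqrt(517) ≈ 22.738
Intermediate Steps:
H = 287 (H = -2 + 289 = 287)
sqrt(H + X) = sqrt(287 + 230) = sqrt(517)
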